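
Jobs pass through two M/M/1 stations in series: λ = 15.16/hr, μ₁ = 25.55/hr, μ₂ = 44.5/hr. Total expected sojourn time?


Each node sees arrival rate λ = 15.16/hr (tandem ⇒ throughput preserved).
W₁ = 1/(μ₁−λ) = 1/(25.55−15.16) = 0.09625 hr
W₂ = 1/(μ₂−λ) = 1/(44.5−15.16) = 0.03408 hr
W_total = W₁ + W₂ = 0.09625 + 0.03408 = 0.13033 hr

Final: 0.13033 hr


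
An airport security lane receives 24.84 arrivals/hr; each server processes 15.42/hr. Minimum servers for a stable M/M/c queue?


Stability requires cμ > λ ⇔ c > λ/μ.
λ/μ = 24.84/15.42 = 1.6109
Minimum integer c = ⌊1.6109⌋ + 1 = 2
Check: 2·15.42 = 30.84 > 24.84, while 1·15.42 = 15.42 ≤ 24.84

Final: 2 servers


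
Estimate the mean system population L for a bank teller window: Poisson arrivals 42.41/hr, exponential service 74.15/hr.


ρ = λ/μ = 42.41/74.15 = 0.5719
L = ρ/(1−ρ) = 0.5719/(1 − 0.5719) = 0.5719/0.4281 = 1.3362

Final: 1.3362


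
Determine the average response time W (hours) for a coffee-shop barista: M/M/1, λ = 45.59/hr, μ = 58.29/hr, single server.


W = 1/(μ−λ) = 1/(58.29 − 45.59) = 1/12.70 = 0.07874 hr

Final: 0.07874 hr


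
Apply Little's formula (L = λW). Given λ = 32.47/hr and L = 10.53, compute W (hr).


W = L/λ = 10.53/32.47 = 0.3243 hr

Final: 0.3243 hr


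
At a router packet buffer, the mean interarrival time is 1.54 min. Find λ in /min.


λ = 1/(interarrival time) in consistent units.
1 minute = 1 min, so λ = 1/1.54 = 0.6494 per minute

Final: 0.6494 /min


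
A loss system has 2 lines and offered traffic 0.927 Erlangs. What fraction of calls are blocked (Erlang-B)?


B(c,a) = (a^c/c!) / Σ_{k=0}^{c} a^k/k!
a^2/2! = 0.429665
Σ terms (k=0..2): 1.00000 + 0.92700 + 0.42966 = 2.356664
B = 0.429665/2.356664 = 0.182319

Final: 0.182319


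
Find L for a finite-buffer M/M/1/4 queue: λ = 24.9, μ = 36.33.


ρ = 24.9/36.33 = 0.6854
L = ρ[1 − (K+1)ρ^K + Kρ^(K+1)] / [(1−ρ)(1−ρ^(K+1))]
Numerator: 0.6854·(1 − 5·0.220666 + 4·0.151241) = 0.343811
Denominator: (0.3146)·(0.848759) = 0.267033
L = 0.343811/0.267033 = 1.2875

Final: 1.2875


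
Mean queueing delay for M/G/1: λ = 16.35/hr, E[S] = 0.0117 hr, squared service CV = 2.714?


ρ = λ·E[S] = 16.35·0.0117 = 0.1913
E[S²] = E[S]²(1+C_s²) = 0.0117²·(1+2.714) = 0.0005084
Wq = λ·E[S²]/(2(1−ρ)) = 16.35·0.0005084/(2·0.8087) = 0.005139 hr

Final: 0.005139 hr


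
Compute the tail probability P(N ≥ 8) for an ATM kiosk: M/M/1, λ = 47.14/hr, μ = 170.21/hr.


ρ = 47.14/170.21 = 0.2770
P(N ≥ n) = ρ^n = 0.2770^8 = 0.00003461

Final: 0.00003461


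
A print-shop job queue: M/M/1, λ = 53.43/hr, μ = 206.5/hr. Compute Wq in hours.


ρ = 53.43/206.5 = 0.2587
Wq = ρ/(μ−λ) = 0.2587/(206.5 − 53.43) = 0.2587/153.07 = 0.001690 hr

Final: 0.001690 hr


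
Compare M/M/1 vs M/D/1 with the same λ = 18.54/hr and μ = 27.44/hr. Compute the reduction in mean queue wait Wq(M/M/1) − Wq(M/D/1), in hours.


ρ = 18.54/27.44 = 0.6757
Wq(M/M/1) = ρ/(μ−λ) = 0.6757/8.90 = 0.07592 hr
Wq(M/D/1) = ρ/(2(μ−λ)) = 0.03796 hr
Savings = 0.07592 − 0.03796 = 0.03796 hr

Final: 0.03796 hr


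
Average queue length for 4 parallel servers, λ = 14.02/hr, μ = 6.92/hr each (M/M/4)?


a = λ/μ = 2.0260; ρ = a/4 = 0.5065
P₀ = 0.126791
Lq = P₀·a^c·ρ / (c!·(1−ρ)²) = 0.126791·16.84875·0.5065/(24·0.24354)
= 0.18512

Final: 0.18512


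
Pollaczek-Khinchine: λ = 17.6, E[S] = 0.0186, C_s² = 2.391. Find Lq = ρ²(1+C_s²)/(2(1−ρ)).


ρ = λ·E[S] = 17.6·0.0186 = 0.3274
Lq = ρ²(1+C_s²)/(2(1−ρ)) = 0.1072·(1+2.391)/(2·0.6726)
= 0.1072·3.3910/1.3453 = 0.27013

Final: 0.27013


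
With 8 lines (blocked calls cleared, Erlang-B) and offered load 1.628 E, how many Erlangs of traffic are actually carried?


B(8,1.628) = 0.0002403 (Erlang-B)
Carried load = a(1 − B) = 1.628·(1 − 0.0002403) = 1.628·0.999760 = 1.6276 E

Final: 1.6276 Erlangs


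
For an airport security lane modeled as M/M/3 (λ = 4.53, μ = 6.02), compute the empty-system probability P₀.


a = λ/μ = 4.53/6.02 = 0.7525; ρ = a/c = 0.2508
Σ_{k=0}^{2} a^k/k! (terms k=0..2) = 1.00000 + 0.75249 + 0.28312 = 2.03561
Tail: a^3/(3!(1−ρ)) = 0.42609/(6·0.7492) = 0.09479
P₀ = 1/(2.03561 + 0.09479) = 1/2.13041 = 0.469394

Final: 0.469394


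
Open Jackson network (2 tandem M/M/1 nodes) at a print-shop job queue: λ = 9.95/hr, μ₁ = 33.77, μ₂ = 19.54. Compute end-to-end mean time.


Each node sees arrival rate λ = 9.95/hr (tandem ⇒ throughput preserved).
W₁ = 1/(μ₁−λ) = 1/(33.77−9.95) = 0.04198 hr
W₂ = 1/(μ₂−λ) = 1/(19.54−9.95) = 0.10428 hr
W_total = W₁ + W₂ = 0.04198 + 0.10428 = 0.14626 hr

Final: 0.14626 hr


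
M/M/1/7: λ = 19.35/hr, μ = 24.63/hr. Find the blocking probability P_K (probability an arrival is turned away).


ρ = λ/μ = 19.35/24.63 = 0.7856
P_K = (1−ρ)ρ^K/(1−ρ^(K+1)) = (0.2144·0.184721)/(1 − 0.145122)
= 0.039599/0.854878 = 0.046321

Final: 0.046321


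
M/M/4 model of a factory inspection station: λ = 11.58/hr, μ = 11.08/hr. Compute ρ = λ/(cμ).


ρ = λ/(cμ) = 11.58/(4·11.08) = 11.58/44.32 = 0.2613

Final: 0.2613


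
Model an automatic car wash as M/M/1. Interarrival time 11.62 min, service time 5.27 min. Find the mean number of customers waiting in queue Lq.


λ = 60/11.62 = 5.1635 /hr
μ = 60/5.27 = 11.3852 /hr
ρ = λ/μ = 5.1635/11.3852 = 0.4535
Lq = ρ²/(1−ρ) = 0.2057/0.5465 = 0.3764

Final: 0.3764


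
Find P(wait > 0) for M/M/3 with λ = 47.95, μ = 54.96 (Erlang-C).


a = λ/μ = 0.8725; ρ = a/3 = 0.2908
P₀ = 0.415091 (from M/M/c formula)
C(c,a) = [a^c/(c!(1−ρ))]·P₀ = [0.66409/(6·0.7092)]·0.415091
= 0.15607·0.415091 = 0.064783

Final: 0.064783


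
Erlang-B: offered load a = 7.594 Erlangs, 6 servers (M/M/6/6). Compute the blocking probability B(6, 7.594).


B(c,a) = (a^c/c!) / Σ_{k=0}^{c} a^k/k!
a^6/6! = 266.373527
Σ terms (k=0..6): 1.00000 + 7.59400 + 28.83442 + 72.98952 + 138.57061 + 210.46104 + 266.37353 = 725.823121
B = 266.373527/725.823121 = 0.366995

Final: 0.366995


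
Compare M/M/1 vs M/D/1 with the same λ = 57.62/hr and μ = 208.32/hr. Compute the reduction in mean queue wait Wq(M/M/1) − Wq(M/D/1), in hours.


ρ = 57.62/208.32 = 0.2766
Wq(M/M/1) = ρ/(μ−λ) = 0.2766/150.70 = 0.001835 hr
Wq(M/D/1) = ρ/(2(μ−λ)) = 0.0009177 hr
Savings = 0.001835 − 0.0009177 = 0.0009177 hr

Final: 0.0009177 hr


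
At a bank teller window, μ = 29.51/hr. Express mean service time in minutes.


Mean service time = 1/μ = 1/29.51 hour = 0.03389 hour
In minutes: 0.03389 × 60 = 2.0332 min

Final: 2.0332 min


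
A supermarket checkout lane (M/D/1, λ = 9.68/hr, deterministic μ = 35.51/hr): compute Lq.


ρ = 9.68/35.51 = 0.2726
M/D/1: Lq = ρ²/(2(1−ρ)) = 0.07431/(2·0.7274) = 0.05108

Final: 0.05108


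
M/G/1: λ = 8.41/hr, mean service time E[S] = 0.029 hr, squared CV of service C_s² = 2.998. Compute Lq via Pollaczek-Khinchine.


ρ = λ·E[S] = 8.41·0.029 = 0.2439
Lq = ρ²(1+C_s²)/(2(1−ρ)) = 0.05948·(1+2.998)/(2·0.7561)
= 0.05948·3.9980/1.5122 = 0.15726

Final: 0.15726


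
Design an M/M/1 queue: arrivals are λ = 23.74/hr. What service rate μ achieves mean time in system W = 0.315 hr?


W = 1/(μ−λ) ⇒ μ − λ = 1/W = 1/0.315 = 3.1746
μ = λ + 1/W = 23.74 + 3.1746 = 26.9146 per hr

Final: 26.9146 /hr


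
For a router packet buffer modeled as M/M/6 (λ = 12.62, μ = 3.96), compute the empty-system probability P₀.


a = λ/μ = 12.62/3.96 = 3.1869; ρ = a/c = 0.5311
Σ_{k=0}^{5} a^k/k! (terms k=0..5) = 1.00000 + 3.18687 + 5.07807 + 5.39438 + 4.29779 + 2.73930 = 21.69640
Tail: a^6/(6!(1−ρ)) = 1047.57473/(720·0.4689) = 3.10323
P₀ = 1/(21.69640 + 3.10323) = 1/24.79963 = 0.040323

Final: 0.040323


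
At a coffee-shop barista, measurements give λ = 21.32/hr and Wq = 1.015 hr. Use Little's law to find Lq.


Lq = λWq = 21.32·1.015 = 21.6398

Final: 21.6398


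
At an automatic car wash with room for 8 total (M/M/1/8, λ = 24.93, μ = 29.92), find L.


ρ = 24.93/29.92 = 0.8332
L = ρ[1 − (K+1)ρ^K + Kρ^(K+1)] / [(1−ρ)(1−ρ^(K+1))]
Numerator: 0.8332·(1 − 9·0.232319 + 8·0.193574) = 0.381378
Denominator: (0.1668)·(0.806426) = 0.134494
L = 0.381378/0.134494 = 2.8356

Final: 2.8356


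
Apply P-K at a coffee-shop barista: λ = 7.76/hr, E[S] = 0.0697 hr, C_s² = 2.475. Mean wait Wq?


ρ = λ·E[S] = 7.76·0.0697 = 0.5409
E[S²] = E[S]²(1+C_s²) = 0.0697²·(1+2.475) = 0.016882
Wq = λ·E[S²]/(2(1−ρ)) = 7.76·0.016882/(2·0.4591) = 0.14267 hr

Final: 0.14267 hr


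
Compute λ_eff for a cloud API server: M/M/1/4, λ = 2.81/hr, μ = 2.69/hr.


ρ = 1.0446; P_K = (1−ρ)ρ^4/(1−ρ^5) = 0.217827
λ_eff = λ(1 − P_K) = 2.81·(1 − 0.217827) = 2.81·0.782173 = 2.1979 /hr

Final: 2.1979 /hr


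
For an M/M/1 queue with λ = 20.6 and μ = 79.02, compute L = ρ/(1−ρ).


ρ = λ/μ = 20.6/79.02 = 0.2607
L = ρ/(1−ρ) = 0.2607/(1 − 0.2607) = 0.2607/0.7393 = 0.3526

Final: 0.3526


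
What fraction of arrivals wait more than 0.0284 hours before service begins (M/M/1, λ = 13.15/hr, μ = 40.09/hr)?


ρ = 13.15/40.09 = 0.3280
P(Wq > t) = ρ·e^{−(μ−λ)t} = 0.3280·e^{−0.7651}
= 0.3280·0.465289 = 0.152620

Final: 0.152620


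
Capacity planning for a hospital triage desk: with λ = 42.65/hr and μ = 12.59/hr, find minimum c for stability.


Stability requires cμ > λ ⇔ c > λ/μ.
λ/μ = 42.65/12.59 = 3.3876
Minimum integer c = ⌊3.3876⌋ + 1 = 4
Check: 4·12.59 = 50.36 > 42.65, while 3·12.59 = 37.77 ≤ 42.65

Final: 4 servers


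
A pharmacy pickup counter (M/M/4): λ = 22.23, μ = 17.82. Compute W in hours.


a = 1.2475; ρ = 0.3119; P₀ = 0.286061
Lq = P₀·a^c·ρ/(c!(1−ρ)²) = 0.01901
Wq = Lq/λ = 0.01901/22.23 = 0.0008552 hr
W = Wq + 1/μ = 0.0008552 + 0.05612 = 0.05697 hr

Final: 0.05697 hr


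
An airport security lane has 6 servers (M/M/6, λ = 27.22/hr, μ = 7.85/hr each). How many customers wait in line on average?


a = λ/μ = 3.4675; ρ = a/6 = 0.5779
P₀ = 0.029986
Lq = P₀·a^c·ρ / (c!·(1−ρ)²) = 0.029986·1738.24418·0.5779/(720·0.17815)
= 0.23484

Final: 0.23484


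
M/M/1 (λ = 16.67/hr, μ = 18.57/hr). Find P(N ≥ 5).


ρ = 16.67/18.57 = 0.8977
P(N ≥ n) = ρ^n = 0.8977^5 = 0.582933

Final: 0.582933


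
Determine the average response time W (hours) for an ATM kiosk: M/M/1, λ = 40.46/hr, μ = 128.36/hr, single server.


W = 1/(μ−λ) = 1/(128.36 − 40.46) = 1/87.90 = 0.01138 hr

Final: 0.01138 hr


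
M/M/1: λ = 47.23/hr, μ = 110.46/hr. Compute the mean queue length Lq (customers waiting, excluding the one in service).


ρ = 47.23/110.46 = 0.4276
Lq = ρ²/(1−ρ) = 0.1828/0.5724 = 0.3194

Final: 0.3194


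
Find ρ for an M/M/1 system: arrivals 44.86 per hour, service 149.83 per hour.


ρ = λ/μ = 44.86/149.83 = 0.2994

Final: 0.2994


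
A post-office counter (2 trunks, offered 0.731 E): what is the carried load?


B(2,0.731) = 0.133712 (Erlang-B)
Carried load = a(1 − B) = 0.731·(1 − 0.133712) = 0.731·0.866288 = 0.6333 E

Final: 0.6333 Erlangs


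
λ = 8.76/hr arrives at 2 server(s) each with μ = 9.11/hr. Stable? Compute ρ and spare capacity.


Total capacity cμ = 2·9.11 = 18.22/hr
ρ = λ/(cμ) = 8.76/18.22 = 0.4808
Stable ⇔ ρ < 1: YES
Spare capacity = cμ − λ = 18.22 − 8.76 = 9.46/hr

Final: ρ = 0.4808; stable; margin = 9.46/hr


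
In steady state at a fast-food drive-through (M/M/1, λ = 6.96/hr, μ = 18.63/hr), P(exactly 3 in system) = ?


ρ = 6.96/18.63 = 0.3736
P_n = (1−ρ)·ρ^n = (1 − 0.3736)·0.3736^3 = 0.6264·0.052142 = 0.032662

Final: 0.032662


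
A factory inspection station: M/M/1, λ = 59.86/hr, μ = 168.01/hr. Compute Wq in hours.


ρ = 59.86/168.01 = 0.3563
Wq = ρ/(μ−λ) = 0.3563/(168.01 − 59.86) = 0.3563/108.15 = 0.003294 hr

Final: 0.003294 hr


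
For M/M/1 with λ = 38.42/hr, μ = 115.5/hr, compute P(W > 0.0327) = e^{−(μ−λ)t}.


W ~ Exponential(μ−λ) for M/M/1.
μ − λ = 115.5 − 38.42 = 77.0800
P(W > t) = e^{−(μ−λ)t} = e^{−2.5205} = 0.080418

Final: 0.080418


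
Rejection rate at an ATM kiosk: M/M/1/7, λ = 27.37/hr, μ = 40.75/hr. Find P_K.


ρ = λ/μ = 27.37/40.75 = 0.6717
P_K = (1−ρ)ρ^K/(1−ρ^(K+1)) = (0.3283·0.061664)/(1 − 0.041417)
= 0.020247/0.958583 = 0.021122

Final: 0.021122


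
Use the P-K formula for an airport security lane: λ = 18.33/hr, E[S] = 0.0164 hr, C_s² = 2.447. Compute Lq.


ρ = λ·E[S] = 18.33·0.0164 = 0.3006
Lq = ρ²(1+C_s²)/(2(1−ρ)) = 0.09037·(1+2.447)/(2·0.6994)
= 0.09037·3.4470/1.3988 = 0.22269

Final: 0.22269


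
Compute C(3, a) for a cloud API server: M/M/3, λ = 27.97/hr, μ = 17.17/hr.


a = λ/μ = 1.6290; ρ = a/3 = 0.5430
P₀ = 0.180755 (from M/M/c formula)
C(c,a) = [a^c/(c!(1−ρ))]·P₀ = [4.32281/(6·0.4570)]·0.180755
= 1.57652·0.180755 = 0.284964

Final: 0.284964


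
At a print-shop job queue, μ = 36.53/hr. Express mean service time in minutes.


Mean service time = 1/μ = 1/36.53 hour = 0.02737 hour
In minutes: 0.02737 × 60 = 1.6425 min

Final: 1.6425 min


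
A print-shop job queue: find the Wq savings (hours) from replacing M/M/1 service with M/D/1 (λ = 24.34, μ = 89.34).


ρ = 24.34/89.34 = 0.2724
Wq(M/M/1) = ρ/(μ−λ) = 0.2724/65.00 = 0.004191 hr
Wq(M/D/1) = ρ/(2(μ−λ)) = 0.002096 hr
Savings = 0.004191 − 0.002096 = 0.002096 hr

Final: 0.002096 hr


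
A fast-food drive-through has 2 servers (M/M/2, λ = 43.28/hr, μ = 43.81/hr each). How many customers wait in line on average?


a = λ/μ = 0.9879; ρ = a/2 = 0.4940
P₀ = 0.338732
Lq = P₀·a^c·ρ / (c!·(1−ρ)²) = 0.338732·0.97595·0.4940/(2·0.25609)
= 0.31883

Final: 0.31883


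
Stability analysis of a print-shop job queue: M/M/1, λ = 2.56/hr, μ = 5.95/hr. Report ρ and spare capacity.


Total capacity cμ = 1·5.95 = 5.95/hr
ρ = λ/(cμ) = 2.56/5.95 = 0.4303
Stable ⇔ ρ < 1: YES
Spare capacity = cμ − λ = 5.95 − 2.56 = 3.39/hr

Final: ρ = 0.4303; stable; margin = 3.39/hr


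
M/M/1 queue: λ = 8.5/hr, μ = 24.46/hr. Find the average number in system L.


ρ = λ/μ = 8.5/24.46 = 0.3475
L = ρ/(1−ρ) = 0.3475/(1 − 0.3475) = 0.3475/0.6525 = 0.5326

Final: 0.5326


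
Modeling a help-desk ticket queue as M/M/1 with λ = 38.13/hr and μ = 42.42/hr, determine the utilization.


ρ = λ/μ = 38.13/42.42 = 0.8989

Final: 0.8989


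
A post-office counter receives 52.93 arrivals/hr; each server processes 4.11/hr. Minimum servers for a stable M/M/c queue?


Stability requires cμ > λ ⇔ c > λ/μ.
λ/μ = 52.93/4.11 = 12.8783
Minimum integer c = ⌊12.8783⌋ + 1 = 13
Check: 13·4.11 = 53.43 > 52.93, while 12·4.11 = 49.32 ≤ 52.93

Final: 13 servers


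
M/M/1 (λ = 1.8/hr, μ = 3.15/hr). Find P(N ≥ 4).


ρ = 1.8/3.15 = 0.5714
P(N ≥ n) = ρ^n = 0.5714^4 = 0.106622

Final: 0.106622


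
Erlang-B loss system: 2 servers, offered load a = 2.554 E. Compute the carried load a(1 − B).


B(2,2.554) = 0.478538 (Erlang-B)
Carried load = a(1 − B) = 2.554·(1 − 0.478538) = 2.554·0.521462 = 1.3318 E

Final: 1.3318 Erlangs


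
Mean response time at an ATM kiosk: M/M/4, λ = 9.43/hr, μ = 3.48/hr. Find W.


a = 2.7098; ρ = 0.6774; P₀ = 0.056618
Lq = P₀·a^c·ρ/(c!(1−ρ)²) = 0.82819
Wq = Lq/λ = 0.82819/9.43 = 0.08783 hr
W = Wq + 1/μ = 0.08783 + 0.28736 = 0.37518 hr

Final: 0.37518 hr


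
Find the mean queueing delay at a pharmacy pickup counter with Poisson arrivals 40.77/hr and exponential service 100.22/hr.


ρ = 40.77/100.22 = 0.4068
Wq = ρ/(μ−λ) = 0.4068/(100.22 − 40.77) = 0.4068/59.45 = 0.006843 hr

Final: 0.006843 hr


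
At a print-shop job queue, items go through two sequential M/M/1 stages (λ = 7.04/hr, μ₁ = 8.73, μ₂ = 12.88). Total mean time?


Each node sees arrival rate λ = 7.04/hr (tandem ⇒ throughput preserved).
W₁ = 1/(μ₁−λ) = 1/(8.73−7.04) = 0.59172 hr
W₂ = 1/(μ₂−λ) = 1/(12.88−7.04) = 0.17123 hr
W_total = W₁ + W₂ = 0.59172 + 0.17123 = 0.76295 hr

Final: 0.76295 hr


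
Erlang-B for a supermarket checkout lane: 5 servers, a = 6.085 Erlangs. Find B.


B(c,a) = (a^c/c!) / Σ_{k=0}^{c} a^k/k!
a^5/5! = 69.521905
Σ terms (k=0..5): 1.00000 + 6.08500 + 18.51361 + 37.55178 + 57.12564 + 69.52191 = 189.797937
B = 69.521905/189.797937 = 0.366294

Final: 0.366294


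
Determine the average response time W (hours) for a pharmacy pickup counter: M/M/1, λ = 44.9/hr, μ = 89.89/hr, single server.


W = 1/(μ−λ) = 1/(89.89 − 44.9) = 1/44.99 = 0.02223 hr

Final: 0.02223 hr


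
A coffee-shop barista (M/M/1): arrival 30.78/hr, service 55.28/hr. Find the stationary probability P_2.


ρ = 30.78/55.28 = 0.5568
P_n = (1−ρ)·ρ^n = (1 − 0.5568)·0.5568^2 = 0.4432·0.310028 = 0.137404

Final: 0.137404


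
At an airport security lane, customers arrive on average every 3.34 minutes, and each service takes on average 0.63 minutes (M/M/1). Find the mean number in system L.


λ = 60/3.34 = 17.9641 /hr
μ = 60/0.63 = 95.2381 /hr
ρ = λ/μ = 17.9641/95.2381 = 0.1886
L = ρ/(1−ρ) = 0.1886/0.8114 = 0.2325

Final: 0.2325


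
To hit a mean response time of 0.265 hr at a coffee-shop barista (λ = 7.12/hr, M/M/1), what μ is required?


W = 1/(μ−λ) ⇒ μ − λ = 1/W = 1/0.265 = 3.7736
μ = λ + 1/W = 7.12 + 3.7736 = 10.8936 per hr

Final: 10.8936 /hr


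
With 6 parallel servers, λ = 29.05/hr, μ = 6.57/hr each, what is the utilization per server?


ρ = λ/(cμ) = 29.05/(6·6.57) = 29.05/39.42 = 0.7369

Final: 0.7369


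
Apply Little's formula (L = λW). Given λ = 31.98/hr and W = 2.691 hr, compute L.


L = λW = 31.98·2.691 = 86.0582

Final: 86.0582


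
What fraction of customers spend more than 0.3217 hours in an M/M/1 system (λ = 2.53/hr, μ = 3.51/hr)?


W ~ Exponential(μ−λ) for M/M/1.
μ − λ = 3.51 − 2.53 = 0.9800
P(W > t) = e^{−(μ−λ)t} = e^{−0.3153} = 0.729595

Final: 0.729595


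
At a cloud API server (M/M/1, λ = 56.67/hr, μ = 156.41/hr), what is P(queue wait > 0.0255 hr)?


ρ = 56.67/156.41 = 0.3623
P(Wq > t) = ρ·e^{−(μ−λ)t} = 0.3623·e^{−2.5434}
= 0.3623·0.078601 = 0.028479

Final: 0.028479


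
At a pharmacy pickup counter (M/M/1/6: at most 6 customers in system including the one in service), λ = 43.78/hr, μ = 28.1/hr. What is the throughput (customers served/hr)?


ρ = 1.5580; P_K = (1−ρ)ρ^6/(1−ρ^7) = 0.374982
λ_eff = λ(1 − P_K) = 43.78·(1 − 0.374982) = 43.78·0.625018 = 27.3633 /hr

Final: 27.3633 /hr


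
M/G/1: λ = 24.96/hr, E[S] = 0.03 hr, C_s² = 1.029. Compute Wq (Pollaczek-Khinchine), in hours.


ρ = λ·E[S] = 24.96·0.03 = 0.7488
E[S²] = E[S]²(1+C_s²) = 0.03²·(1+1.029) = 0.001826
Wq = λ·E[S²]/(2(1−ρ)) = 24.96·0.001826/(2·0.2512) = 0.09072 hr

Final: 0.09072 hr


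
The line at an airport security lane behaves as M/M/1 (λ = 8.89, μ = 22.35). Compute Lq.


ρ = 8.89/22.35 = 0.3978
Lq = ρ²/(1−ρ) = 0.1582/0.6022 = 0.2627

Final: 0.2627


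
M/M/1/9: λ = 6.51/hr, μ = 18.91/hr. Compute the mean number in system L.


ρ = 6.51/18.91 = 0.3443
L = ρ[1 − (K+1)ρ^K + Kρ^(K+1)] / [(1−ρ)(1−ρ^(K+1))]
Numerator: 0.3443·(1 − 10·0.00006792 + 9·0.00002338) = 0.344101
Denominator: (0.6557)·(0.999977) = 0.655722
L = 0.344101/0.655722 = 0.5248

Final: 0.5248


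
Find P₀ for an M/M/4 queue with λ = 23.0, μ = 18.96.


a = λ/μ = 23.0/18.96 = 1.2131; ρ = a/c = 0.3033
Σ_{k=0}^{3} a^k/k! (terms k=0..3) = 1.00000 + 1.21308 + 0.73578 + 0.29752 = 3.24638
Tail: a^4/(4!(1−ρ)) = 2.16550/(24·0.6967) = 0.12950
P₀ = 1/(3.24638 + 0.12950) = 1/3.37589 = 0.296218

Final: 0.296218


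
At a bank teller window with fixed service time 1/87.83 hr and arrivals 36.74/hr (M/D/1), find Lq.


ρ = 36.74/87.83 = 0.4183
M/D/1: Lq = ρ²/(2(1−ρ)) = 0.1750/(2·0.5817) = 0.15041

Final: 0.15041


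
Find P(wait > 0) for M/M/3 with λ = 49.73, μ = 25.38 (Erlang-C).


a = λ/μ = 1.9594; ρ = a/3 = 0.6531
P₀ = 0.117733 (from M/M/c formula)
C(c,a) = [a^c/(c!(1−ρ))]·P₀ = [7.52282/(6·0.3469)]·0.117733
= 3.61471·0.117733 = 0.425571

Final: 0.425571


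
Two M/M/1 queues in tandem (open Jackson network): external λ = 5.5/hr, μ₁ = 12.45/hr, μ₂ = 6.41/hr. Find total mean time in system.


Each node sees arrival rate λ = 5.5/hr (tandem ⇒ throughput preserved).
W₁ = 1/(μ₁−λ) = 1/(12.45−5.5) = 0.14388 hr
W₂ = 1/(μ₂−λ) = 1/(6.41−5.5) = 1.09890 hr
W_total = W₁ + W₂ = 0.14388 + 1.09890 = 1.24279 hr

Final: 1.24279 hr


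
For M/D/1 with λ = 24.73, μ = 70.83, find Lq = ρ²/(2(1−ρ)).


ρ = 24.73/70.83 = 0.3491
M/D/1: Lq = ρ²/(2(1−ρ)) = 0.1219/(2·0.6509) = 0.09365

Final: 0.09365


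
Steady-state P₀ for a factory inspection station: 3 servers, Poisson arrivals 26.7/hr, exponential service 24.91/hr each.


a = λ/μ = 26.7/24.91 = 1.0719; ρ = a/c = 0.3573
Σ_{k=0}^{2} a^k/k! (terms k=0..2) = 1.00000 + 1.07186 + 0.57444 = 2.64630
Tail: a^3/(3!(1−ρ)) = 1.23144/(6·0.6427) = 0.31933
P₀ = 1/(2.64630 + 0.31933) = 1/2.96563 = 0.337196

Final: 0.337196


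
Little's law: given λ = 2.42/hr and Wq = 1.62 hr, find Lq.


Lq = λWq = 2.42·1.62 = 3.9204

Final: 3.9204


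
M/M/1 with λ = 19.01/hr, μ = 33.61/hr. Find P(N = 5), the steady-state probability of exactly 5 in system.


ρ = 19.01/33.61 = 0.5656
P_n = (1−ρ)·ρ^n = (1 − 0.5656)·0.5656^5 = 0.4344·0.057885 = 0.025145

Final: 0.025145


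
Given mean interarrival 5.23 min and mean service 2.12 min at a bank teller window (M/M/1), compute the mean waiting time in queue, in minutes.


λ = 60/5.23 = 11.4723 /hr
μ = 60/2.12 = 28.3019 /hr
ρ = λ/μ = 11.4723/28.3019 = 0.4054
Wq = ρ/(μ−λ) = 0.4054/(28.3019−11.4723) = 0.02409 hr
In minutes: 0.02409·60 = 1.445 min

Final: 1.445 min


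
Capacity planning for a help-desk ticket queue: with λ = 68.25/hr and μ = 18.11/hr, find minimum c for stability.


Stability requires cμ > λ ⇔ c > λ/μ.
λ/μ = 68.25/18.11 = 3.7686
Minimum integer c = ⌊3.7686⌋ + 1 = 4
Check: 4·18.11 = 72.44 > 68.25, while 3·18.11 = 54.33 ≤ 68.25

Final: 4 servers


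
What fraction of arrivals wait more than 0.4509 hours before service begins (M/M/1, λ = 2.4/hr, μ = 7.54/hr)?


ρ = 2.4/7.54 = 0.3183
P(Wq > t) = ρ·e^{−(μ−λ)t} = 0.3183·e^{−2.3176}
= 0.3183·0.098507 = 0.031355

Final: 0.031355


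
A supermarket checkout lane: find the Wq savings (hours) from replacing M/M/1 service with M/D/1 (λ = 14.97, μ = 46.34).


ρ = 14.97/46.34 = 0.3230
Wq(M/M/1) = ρ/(μ−λ) = 0.3230/31.37 = 0.01030 hr
Wq(M/D/1) = ρ/(2(μ−λ)) = 0.005149 hr
Savings = 0.01030 − 0.005149 = 0.005149 hr

Final: 0.005149 hr


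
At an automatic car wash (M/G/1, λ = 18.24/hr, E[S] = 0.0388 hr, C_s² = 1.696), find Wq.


ρ = λ·E[S] = 18.24·0.0388 = 0.7077
E[S²] = E[S]²(1+C_s²) = 0.0388²·(1+1.696) = 0.004059
Wq = λ·E[S²]/(2(1−ρ)) = 18.24·0.004059/(2·0.2923) = 0.12664 hr

Final: 0.12664 hr


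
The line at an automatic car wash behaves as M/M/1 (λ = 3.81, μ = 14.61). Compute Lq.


ρ = 3.81/14.61 = 0.2608
Lq = ρ²/(1−ρ) = 0.06801/0.7392 = 0.09200

Final: 0.09200


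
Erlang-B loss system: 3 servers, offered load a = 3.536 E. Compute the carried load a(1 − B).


B(3,3.536) = 0.405844 (Erlang-B)
Carried load = a(1 − B) = 3.536·(1 − 0.405844) = 3.536·0.594156 = 2.1009 E

Final: 2.1009 Erlangs


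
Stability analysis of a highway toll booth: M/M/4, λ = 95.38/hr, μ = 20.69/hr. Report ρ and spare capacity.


Total capacity cμ = 4·20.69 = 82.76/hr
ρ = λ/(cμ) = 95.38/82.76 = 1.1525
Stable ⇔ ρ < 1: NO
Spare capacity = cμ − λ = 82.76 − 95.38 = -12.62/hr

Final: ρ = 1.1525; unstable; margin = -12.62/hr


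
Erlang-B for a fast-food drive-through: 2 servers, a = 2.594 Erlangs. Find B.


B(c,a) = (a^c/c!) / Σ_{k=0}^{c} a^k/k!
a^2/2! = 3.364418
Σ terms (k=0..2): 1.00000 + 2.59400 + 3.36442 = 6.958418
B = 3.364418/6.958418 = 0.483503

Final: 0.483503


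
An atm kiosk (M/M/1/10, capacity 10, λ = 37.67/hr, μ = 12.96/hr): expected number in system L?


ρ = 37.67/12.96 = 2.9066
L = ρ[1 − (K+1)ρ^K + Kρ^(K+1)] / [(1−ρ)(1−ρ^(K+1))]
Numerator: 2.9066·(1 − 11·43043.362113 + 10·125111.377377) = 2260309.843290
Denominator: (-1.9066)·(-125110.377377) = 238539.924767
L = 2260309.843290/238539.924767 = 9.4756

Final: 9.4756


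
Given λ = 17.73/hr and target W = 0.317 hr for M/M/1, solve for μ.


W = 1/(μ−λ) ⇒ μ − λ = 1/W = 1/0.317 = 3.1546
μ = λ + 1/W = 17.73 + 3.1546 = 20.8846 per hr

Final: 20.8846 /hr


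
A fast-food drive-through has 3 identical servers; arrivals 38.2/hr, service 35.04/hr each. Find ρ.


ρ = λ/(cμ) = 38.2/(3·35.04) = 38.2/105.12 = 0.3634

Final: 0.3634


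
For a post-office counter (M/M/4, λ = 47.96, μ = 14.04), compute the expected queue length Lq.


a = λ/μ = 3.4160; ρ = a/4 = 0.8540
P₀ = 0.017938
Lq = P₀·a^c·ρ / (c!·(1−ρ)²) = 0.017938·136.15960·0.8540/(24·0.02132)
= 4.07642

Final: 4.07642


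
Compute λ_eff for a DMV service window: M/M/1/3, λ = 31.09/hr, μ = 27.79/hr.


ρ = 1.1187; P_K = (1−ρ)ρ^3/(1−ρ^4) = 0.293513
λ_eff = λ(1 − P_K) = 31.09·(1 − 0.293513) = 31.09·0.706487 = 21.9647 /hr

Final: 21.9647 /hr


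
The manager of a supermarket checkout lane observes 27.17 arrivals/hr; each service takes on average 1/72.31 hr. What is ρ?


ρ = λ/μ = 27.17/72.31 = 0.3757

Final: 0.3757


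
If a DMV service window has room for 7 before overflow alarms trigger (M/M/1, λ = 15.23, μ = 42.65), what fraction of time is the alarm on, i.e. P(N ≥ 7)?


ρ = 15.23/42.65 = 0.3571
P(N ≥ n) = ρ^n = 0.3571^7 = 0.0007404

Final: 0.0007404


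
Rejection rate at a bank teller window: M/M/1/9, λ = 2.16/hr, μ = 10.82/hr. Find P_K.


ρ = λ/μ = 2.16/10.82 = 0.1996
P_K = (1−ρ)ρ^K/(1−ρ^(K+1)) = (0.8004·0.0000005035)/(1 − 0.0000001005)
= 0.0000004030/1.000000 = 0.0000004030

Final: 0.0000004030


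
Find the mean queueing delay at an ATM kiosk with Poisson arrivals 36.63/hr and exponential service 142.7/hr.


ρ = 36.63/142.7 = 0.2567
Wq = ρ/(μ−λ) = 0.2567/(142.7 − 36.63) = 0.2567/106.07 = 0.002420 hr

Final: 0.002420 hr


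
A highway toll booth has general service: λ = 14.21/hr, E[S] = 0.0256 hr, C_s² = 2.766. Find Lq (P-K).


ρ = λ·E[S] = 14.21·0.0256 = 0.3638
Lq = ρ²(1+C_s²)/(2(1−ρ)) = 0.1323·(1+2.766)/(2·0.6362)
= 0.1323·3.7660/1.2724 = 0.39166

Final: 0.39166


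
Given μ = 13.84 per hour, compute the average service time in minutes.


Mean service time = 1/μ = 1/13.84 hour = 0.07225 hour
In minutes: 0.07225 × 60 = 4.3353 min

Final: 4.3353 min


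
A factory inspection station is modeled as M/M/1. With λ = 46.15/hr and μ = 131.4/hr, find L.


ρ = λ/μ = 46.15/131.4 = 0.3512
L = ρ/(1−ρ) = 0.3512/(1 − 0.3512) = 0.3512/0.6488 = 0.5413

Final: 0.5413


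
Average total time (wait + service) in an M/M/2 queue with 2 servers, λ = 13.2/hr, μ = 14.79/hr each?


a = 0.8925; ρ = 0.4462; P₀ = 0.382889
Lq = P₀·a^c·ρ/(c!(1−ρ)²) = 0.22192
Wq = Lq/λ = 0.22192/13.2 = 0.01681 hr
W = Wq + 1/μ = 0.01681 + 0.06761 = 0.08443 hr

Final: 0.08443 hr


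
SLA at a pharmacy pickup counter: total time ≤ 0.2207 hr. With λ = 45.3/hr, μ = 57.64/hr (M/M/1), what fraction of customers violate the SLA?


W ~ Exponential(μ−λ) for M/M/1.
μ − λ = 57.64 − 45.3 = 12.3400
P(W > t) = e^{−(μ−λ)t} = e^{−2.7234} = 0.065649

Final: 0.065649


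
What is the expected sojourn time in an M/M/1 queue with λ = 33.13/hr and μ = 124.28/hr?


W = 1/(μ−λ) = 1/(124.28 − 33.13) = 1/91.15 = 0.01097 hr

Final: 0.01097 hr


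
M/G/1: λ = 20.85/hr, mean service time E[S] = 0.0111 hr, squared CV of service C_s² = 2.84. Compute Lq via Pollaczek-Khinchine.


ρ = λ·E[S] = 20.85·0.0111 = 0.2314
Lq = ρ²(1+C_s²)/(2(1−ρ)) = 0.05356·(1+2.84)/(2·0.7686)
= 0.05356·3.8400/1.5371 = 0.13381

Final: 0.13381


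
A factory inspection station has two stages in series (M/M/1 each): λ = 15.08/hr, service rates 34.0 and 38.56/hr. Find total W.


Each node sees arrival rate λ = 15.08/hr (tandem ⇒ throughput preserved).
W₁ = 1/(μ₁−λ) = 1/(34.0−15.08) = 0.05285 hr
W₂ = 1/(μ₂−λ) = 1/(38.56−15.08) = 0.04259 hr
W_total = W₁ + W₂ = 0.05285 + 0.04259 = 0.09544 hr

Final: 0.09544 hr


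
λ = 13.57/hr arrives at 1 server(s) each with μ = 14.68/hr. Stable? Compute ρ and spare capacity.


Total capacity cμ = 1·14.68 = 14.68/hr
ρ = λ/(cμ) = 13.57/14.68 = 0.9244
Stable ⇔ ρ < 1: YES
Spare capacity = cμ − λ = 14.68 − 13.57 = 1.11/hr

Final: ρ = 0.9244; stable; margin = 1.11/hr


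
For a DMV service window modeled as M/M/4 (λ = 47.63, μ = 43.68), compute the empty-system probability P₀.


a = λ/μ = 47.63/43.68 = 1.0904; ρ = a/c = 0.2726
Σ_{k=0}^{3} a^k/k! (terms k=0..3) = 1.00000 + 1.09043 + 0.59452 + 0.21609 = 2.90104
Tail: a^4/(4!(1−ρ)) = 1.41381/(24·0.7274) = 0.08099
P₀ = 1/(2.90104 + 0.08099) = 1/2.98203 = 0.335342

Final: 0.335342


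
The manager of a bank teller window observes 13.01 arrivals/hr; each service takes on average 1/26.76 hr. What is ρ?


ρ = λ/μ = 13.01/26.76 = 0.4862

Final: 0.4862


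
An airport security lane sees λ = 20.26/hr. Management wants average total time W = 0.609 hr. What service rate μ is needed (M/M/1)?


W = 1/(μ−λ) ⇒ μ − λ = 1/W = 1/0.609 = 1.6420
μ = λ + 1/W = 20.26 + 1.6420 = 21.9020 per hr

Final: 21.9020 /hr


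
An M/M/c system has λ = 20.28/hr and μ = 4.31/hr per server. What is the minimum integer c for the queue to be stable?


Stability requires cμ > λ ⇔ c > λ/μ.
λ/μ = 20.28/4.31 = 4.7053
Minimum integer c = ⌊4.7053⌋ + 1 = 5
Check: 5·4.31 = 21.55 > 20.28, while 4·4.31 = 17.24 ≤ 20.28

Final: 5 servers


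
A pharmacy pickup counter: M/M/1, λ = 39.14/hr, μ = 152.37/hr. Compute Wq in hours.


ρ = 39.14/152.37 = 0.2569
Wq = ρ/(μ−λ) = 0.2569/(152.37 − 39.14) = 0.2569/113.23 = 0.002269 hr

Final: 0.002269 hr


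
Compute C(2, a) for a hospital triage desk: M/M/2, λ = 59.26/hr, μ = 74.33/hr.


a = λ/μ = 0.7973; ρ = a/2 = 0.3986
P₀ = 0.429973 (from M/M/c formula)
C(c,a) = [a^c/(c!(1−ρ))]·P₀ = [0.63562/(2·0.6014)]·0.429973
= 0.52847·0.429973 = 0.227229

Final: 0.227229


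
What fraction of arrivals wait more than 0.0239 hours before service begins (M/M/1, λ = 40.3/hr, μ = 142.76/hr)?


ρ = 40.3/142.76 = 0.2823
P(Wq > t) = ρ·e^{−(μ−λ)t} = 0.2823·e^{−2.4488}
= 0.2823·0.086398 = 0.024389

Final: 0.024389


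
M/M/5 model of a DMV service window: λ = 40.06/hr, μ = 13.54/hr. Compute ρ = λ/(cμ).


ρ = λ/(cμ) = 40.06/(5·13.54) = 40.06/67.70 = 0.5917

Final: 0.5917


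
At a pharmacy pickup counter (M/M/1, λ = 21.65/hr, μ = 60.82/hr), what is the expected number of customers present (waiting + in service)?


ρ = λ/μ = 21.65/60.82 = 0.3560
L = ρ/(1−ρ) = 0.3560/(1 − 0.3560) = 0.3560/0.6440 = 0.5527

Final: 0.5527


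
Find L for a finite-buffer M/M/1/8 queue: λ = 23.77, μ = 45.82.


ρ = 23.77/45.82 = 0.5188
L = ρ[1 − (K+1)ρ^K + Kρ^(K+1)] / [(1−ρ)(1−ρ^(K+1))]
Numerator: 0.5188·(1 − 9·0.005246 + 8·0.002721) = 0.505571
Denominator: (0.4812)·(0.997279) = 0.479921
L = 0.505571/0.479921 = 1.0534

Final: 1.0534


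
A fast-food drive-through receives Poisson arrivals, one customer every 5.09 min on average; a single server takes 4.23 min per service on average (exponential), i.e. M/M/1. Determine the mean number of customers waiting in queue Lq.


λ = 60/5.09 = 11.7878 /hr
μ = 60/4.23 = 14.1844 /hr
ρ = λ/μ = 11.7878/14.1844 = 0.8310
Lq = ρ²/(1−ρ) = 0.6906/0.1690 = 4.0876

Final: 4.0876


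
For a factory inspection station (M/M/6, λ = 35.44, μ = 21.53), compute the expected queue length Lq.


a = λ/μ = 1.6461; ρ = a/6 = 0.2743
P₀ = 0.192719
Lq = P₀·a^c·ρ / (c!·(1−ρ)²) = 0.192719·19.89290·0.2743/(720·0.52657)
= 0.002774

Final: 0.002774


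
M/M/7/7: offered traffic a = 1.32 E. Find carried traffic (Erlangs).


B(7,1.32) = 0.0003701 (Erlang-B)
Carried load = a(1 − B) = 1.32·(1 − 0.0003701) = 1.32·0.999630 = 1.3195 E

Final: 1.3195 Erlangs


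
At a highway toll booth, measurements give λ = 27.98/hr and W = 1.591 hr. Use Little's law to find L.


L = λW = 27.98·1.591 = 44.5162

Final: 44.5162


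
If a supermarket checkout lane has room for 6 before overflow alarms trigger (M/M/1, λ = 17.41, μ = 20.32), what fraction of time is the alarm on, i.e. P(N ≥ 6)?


ρ = 17.41/20.32 = 0.8568
P(N ≥ n) = ρ^n = 0.8568^6 = 0.395595

Final: 0.395595


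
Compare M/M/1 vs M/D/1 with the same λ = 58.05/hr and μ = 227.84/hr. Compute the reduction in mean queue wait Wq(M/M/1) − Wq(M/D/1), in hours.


ρ = 58.05/227.84 = 0.2548
Wq(M/M/1) = ρ/(μ−λ) = 0.2548/169.79 = 0.001501 hr
Wq(M/D/1) = ρ/(2(μ−λ)) = 0.0007503 hr
Savings = 0.001501 − 0.0007503 = 0.0007503 hr

Final: 0.0007503 hr


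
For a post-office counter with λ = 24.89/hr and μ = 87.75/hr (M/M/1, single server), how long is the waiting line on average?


ρ = 24.89/87.75 = 0.2836
Lq = ρ²/(1−ρ) = 0.08046/0.7164 = 0.1123

Final: 0.1123


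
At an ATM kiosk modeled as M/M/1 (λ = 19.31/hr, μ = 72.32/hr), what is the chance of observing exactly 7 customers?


ρ = 19.31/72.32 = 0.2670
P_n = (1−ρ)·ρ^n = (1 − 0.2670)·0.2670^7 = 0.7330·0.00009675 = 0.00007092

Final: 0.00007092


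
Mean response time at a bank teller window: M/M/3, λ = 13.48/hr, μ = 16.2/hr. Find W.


a = 0.8321; ρ = 0.2774; P₀ = 0.432681
Lq = P₀·a^c·ρ/(c!(1−ρ)²) = 0.02207
Wq = Lq/λ = 0.02207/13.48 = 0.001637 hr
W = Wq + 1/μ = 0.001637 + 0.06173 = 0.06337 hr

Final: 0.06337 hr


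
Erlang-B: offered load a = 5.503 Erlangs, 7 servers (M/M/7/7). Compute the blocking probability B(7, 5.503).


B(c,a) = (a^c/c!) / Σ_{k=0}^{c} a^k/k!
a^7/7! = 30.322573
Σ terms (k=0..7): 1.00000 + 5.50300 + 15.14150 + 27.77457 + 38.21086 + 42.05487 + 38.57133 + 30.32257 = 198.578703
B = 30.322573/198.578703 = 0.152698

Final: 0.152698


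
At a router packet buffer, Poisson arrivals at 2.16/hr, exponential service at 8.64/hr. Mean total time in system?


W = 1/(μ−λ) = 1/(8.64 − 2.16) = 1/6.48 = 0.1543 hr

Final: 0.1543 hr


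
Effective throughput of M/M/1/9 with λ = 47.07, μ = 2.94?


ρ = 16.0102; P_K = (1−ρ)ρ^9/(1−ρ^10) = 0.937540
λ_eff = λ(1 − P_K) = 47.07·(1 − 0.937540) = 47.07·0.062460 = 2.9400 /hr

Final: 2.9400 /hr


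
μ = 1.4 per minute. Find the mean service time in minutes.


Mean service time = 1/μ = 1/1.4 minute = 0.71429 minute
In minutes: 0.71429 × 1 = 0.7143 min

Final: 0.7143 min


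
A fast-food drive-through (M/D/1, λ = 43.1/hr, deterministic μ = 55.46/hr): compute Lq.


ρ = 43.1/55.46 = 0.7771
M/D/1: Lq = ρ²/(2(1−ρ)) = 0.6039/(2·0.2229) = 1.35496

Final: 1.35496


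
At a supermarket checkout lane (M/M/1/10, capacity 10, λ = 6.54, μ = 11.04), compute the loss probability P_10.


ρ = λ/μ = 6.54/11.04 = 0.5924
P_K = (1−ρ)ρ^K/(1−ρ^(K+1)) = (0.4076·0.005322)/(1 − 0.003153)
= 0.002169/0.996847 = 0.002176

Final: 0.002176


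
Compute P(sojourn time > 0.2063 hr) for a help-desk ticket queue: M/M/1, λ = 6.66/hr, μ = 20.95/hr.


W ~ Exponential(μ−λ) for M/M/1.
μ − λ = 20.95 − 6.66 = 14.2900
P(W > t) = e^{−(μ−λ)t} = e^{−2.9480} = 0.052443

Final: 0.052443


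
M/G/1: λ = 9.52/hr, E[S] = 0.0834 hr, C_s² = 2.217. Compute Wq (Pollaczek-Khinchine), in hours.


ρ = λ·E[S] = 9.52·0.0834 = 0.7940
E[S²] = E[S]²(1+C_s²) = 0.0834²·(1+2.217) = 0.022376
Wq = λ·E[S²]/(2(1−ρ)) = 9.52·0.022376/(2·0.2060) = 0.51696 hr

Final: 0.51696 hr


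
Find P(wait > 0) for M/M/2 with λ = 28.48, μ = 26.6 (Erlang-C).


a = λ/μ = 1.0707; ρ = a/2 = 0.5353
P₀ = 0.302644 (from M/M/c formula)
C(c,a) = [a^c/(c!(1−ρ))]·P₀ = [1.14635/(2·0.4647)]·0.302644
= 1.23353·0.302644 = 0.373321

Final: 0.373321


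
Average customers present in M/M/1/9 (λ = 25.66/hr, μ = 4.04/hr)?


ρ = 25.66/4.04 = 6.3515
L = ρ[1 − (K+1)ρ^K + Kρ^(K+1)] / [(1−ρ)(1−ρ^(K+1))]
Numerator: 6.3515·(1 − 10·16821998.207202 + 9·106844671.781384) = 5039154402.694301
Denominator: (-5.3515)·(-106844670.781384) = 571777668.884537
L = 5039154402.694301/571777668.884537 = 8.8131

Final: 8.8131


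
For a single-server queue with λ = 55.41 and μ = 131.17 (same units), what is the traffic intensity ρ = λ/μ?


ρ = λ/μ = 55.41/131.17 = 0.4224

Final: 0.4224


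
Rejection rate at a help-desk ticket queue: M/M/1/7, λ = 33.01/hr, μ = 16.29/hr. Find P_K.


ρ = λ/μ = 33.01/16.29 = 2.0264
P_K = (1−ρ)ρ^K/(1−ρ^(K+1)) = (-1.0264·140.304332)/(1 − 284.312216)
= -144.007884/-283.312216 = 0.508301

Final: 0.508301


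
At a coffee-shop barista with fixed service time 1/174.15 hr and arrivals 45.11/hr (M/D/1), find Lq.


ρ = 45.11/174.15 = 0.2590
M/D/1: Lq = ρ²/(2(1−ρ)) = 0.06710/(2·0.7410) = 0.04528

Final: 0.04528


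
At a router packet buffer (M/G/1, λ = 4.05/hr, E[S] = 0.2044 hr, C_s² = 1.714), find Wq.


ρ = λ·E[S] = 4.05·0.2044 = 0.8278
E[S²] = E[S]²(1+C_s²) = 0.2044²·(1+1.714) = 0.113389
Wq = λ·E[S²]/(2(1−ρ)) = 4.05·0.113389/(2·0.1722) = 1.33356 hr

Final: 1.33356 hr


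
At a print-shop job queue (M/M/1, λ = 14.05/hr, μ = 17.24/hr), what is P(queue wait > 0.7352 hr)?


ρ = 14.05/17.24 = 0.8150
P(Wq > t) = ρ·e^{−(μ−λ)t} = 0.8150·e^{−2.3453}
= 0.8150·0.095820 = 0.078090

Final: 0.078090


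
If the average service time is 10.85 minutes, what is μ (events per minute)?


μ = 1/(service time) in consistent units.
1 minute = 1 min, so μ = 1/10.85 = 0.09217 per minute

Final: 0.09217 /min


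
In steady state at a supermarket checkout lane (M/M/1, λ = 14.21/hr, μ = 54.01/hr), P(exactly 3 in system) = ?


ρ = 14.21/54.01 = 0.2631
P_n = (1−ρ)·ρ^n = (1 − 0.2631)·0.2631^3 = 0.7369·0.018212 = 0.013420

Final: 0.013420


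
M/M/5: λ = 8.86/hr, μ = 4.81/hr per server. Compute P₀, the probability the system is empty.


a = λ/μ = 8.86/4.81 = 1.8420; ρ = a/c = 0.3684
Σ_{k=0}^{4} a^k/k! (terms k=0..4) = 1.00000 + 1.84200 + 1.69647 + 1.04163 + 0.47967 = 6.05977
Tail: a^5/(5!(1−ρ)) = 21.20524/(120·0.6316) = 0.27978
P₀ = 1/(6.05977 + 0.27978) = 1/6.33956 = 0.157740

Final: 0.157740


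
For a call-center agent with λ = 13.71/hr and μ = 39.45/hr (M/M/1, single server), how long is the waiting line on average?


ρ = 13.71/39.45 = 0.3475
Lq = ρ²/(1−ρ) = 0.1208/0.6525 = 0.1851

Final: 0.1851


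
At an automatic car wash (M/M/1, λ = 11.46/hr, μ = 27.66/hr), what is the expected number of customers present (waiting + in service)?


ρ = λ/μ = 11.46/27.66 = 0.4143
L = ρ/(1−ρ) = 0.4143/(1 − 0.4143) = 0.4143/0.5857 = 0.7074

Final: 0.7074


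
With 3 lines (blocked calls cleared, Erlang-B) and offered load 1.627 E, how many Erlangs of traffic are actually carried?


B(3,1.627) = 0.153761 (Erlang-B)
Carried load = a(1 − B) = 1.627·(1 − 0.153761) = 1.627·0.846239 = 1.3768 E

Final: 1.3768 Erlangs


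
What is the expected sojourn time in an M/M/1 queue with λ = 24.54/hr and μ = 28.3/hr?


W = 1/(μ−λ) = 1/(28.3 − 24.54) = 1/3.76 = 0.2660 hr

Final: 0.2660 hr
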